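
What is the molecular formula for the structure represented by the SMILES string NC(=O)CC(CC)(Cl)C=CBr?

C7H11BrClNO

Heavy atoms from the SMILES: 1 Br, 7 C, 1 Cl, 1 N, 1 O.
Implicit hydrogens by atom environment:
  2 × C: 2 H each → 4
  2 × C: 1 H each → 2
  2 × C: no H
  1 × Br: no H
  1 × C: 3 H
  1 × Cl: no H
  1 × N: 2 H
  1 × O: no H
  Total hydrogens = 11.
Molecular formula: C7H11BrClNO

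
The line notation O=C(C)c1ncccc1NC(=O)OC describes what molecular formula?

C9H10N2O3

Heavy atoms from the SMILES: 9 C, 2 N, 3 O.
Implicit hydrogens by atom environment:
  3 × C (aromatic): 1 H each → 3
  3 × O: no H
  2 × C: 3 H each → 6
  2 × C (aromatic): no H
  2 × C: no H
  1 × N: 1 H
  1 × N (aromatic): no H
  Total hydrogens = 10.
Molecular formula: C9H10N2O3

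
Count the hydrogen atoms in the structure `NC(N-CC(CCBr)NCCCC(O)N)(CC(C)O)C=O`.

Hydrogens are implicit in SMILES; fill each atom to its normal valence:
  7 × C: 2 H each → 14
  4 × C: 1 H each → 4
  2 × N: 2 H each → 4
  2 × N: 1 H each → 2
  2 × O: 1 H each → 2
  1 × Br: no H
  1 × C: 3 H
  1 × C: no H
  1 × O: no H
  Total hydrogens = 29.

29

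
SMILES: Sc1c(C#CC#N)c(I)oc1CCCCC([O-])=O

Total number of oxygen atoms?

3

The symbol for oxygen appears 3 times in the SMILES.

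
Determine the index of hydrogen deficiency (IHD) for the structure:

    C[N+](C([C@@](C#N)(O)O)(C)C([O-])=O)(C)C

Molecular formula from the SMILES: C8H14N2O4.
DoU = (2C + 2 + N − H − X)/2 = (2·8 + 2 + 2 − 14 − 0)/2 = 6/2 = 3.
(Structurally: 0 ring(s) + 3 π bond(s) = 3.)

3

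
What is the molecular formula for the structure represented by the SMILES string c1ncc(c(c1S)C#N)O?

Heavy atoms from the SMILES: 6 C, 2 N, 1 O, 1 S.
Implicit hydrogens by atom environment:
  3 × C (aromatic): no H
  2 × C (aromatic): 1 H each → 2
  1 × C: no H
  1 × N (aromatic): no H
  1 × N: no H
  1 × O: 1 H
  1 × S: 1 H
  Total hydrogens = 4.
Molecular formula: C6H4N2OS

C6H4N2OS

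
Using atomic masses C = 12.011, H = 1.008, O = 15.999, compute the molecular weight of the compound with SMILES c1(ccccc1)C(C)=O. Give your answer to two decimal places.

120.15

Molecular formula: C8H8O.
M = 8×12.011 + 8×1.008 + 1×15.999 = 120.15 g/mol.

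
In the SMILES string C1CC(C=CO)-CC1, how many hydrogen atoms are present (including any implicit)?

Hydrogens are implicit in SMILES; fill each atom to its normal valence:
  4 × C: 2 H each → 8
  3 × C: 1 H each → 3
  1 × O: 1 H
  Total hydrogens = 12.

12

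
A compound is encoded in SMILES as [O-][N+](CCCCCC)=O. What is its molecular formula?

C6H13NO2

Heavy atoms from the SMILES: 6 C, 1 N, 2 O.
Implicit hydrogens by atom environment:
  5 × C: 2 H each → 10
  1 × C: 3 H
  1 × N (charge +1): no H
  1 × O: no H
  1 × O (charge -1): no H
  Total hydrogens = 13.
Molecular formula: C6H13NO2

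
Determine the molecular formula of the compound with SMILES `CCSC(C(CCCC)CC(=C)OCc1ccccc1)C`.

Heavy atoms from the SMILES: 19 C, 1 O, 1 S.
Implicit hydrogens by atom environment:
  7 × C: 2 H each → 14
  5 × C (aromatic): 1 H each → 5
  3 × C: 3 H each → 9
  2 × C: 1 H each → 2
  1 × C: no H
  1 × C (aromatic): no H
  1 × O: no H
  1 × S: no H
  Total hydrogens = 30.
Molecular formula: C19H30OS

C19H30OS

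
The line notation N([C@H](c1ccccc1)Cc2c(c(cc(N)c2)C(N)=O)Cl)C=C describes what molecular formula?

C17H18ClN3O

Heavy atoms from the SMILES: 17 C, 1 Cl, 3 N, 1 O.
Implicit hydrogens by atom environment:
  7 × C (aromatic): 1 H each → 7
  5 × C (aromatic): no H
  2 × C: 2 H each → 4
  2 × C: 1 H each → 2
  2 × N: 2 H each → 4
  1 × C: no H
  1 × Cl: no H
  1 × N: 1 H
  1 × O: no H
  Total hydrogens = 18.
Molecular formula: C17H18ClN3O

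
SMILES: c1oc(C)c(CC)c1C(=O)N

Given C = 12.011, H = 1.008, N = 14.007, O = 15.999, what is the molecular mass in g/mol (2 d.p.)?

153.18

Molecular formula: C8H11NO2.
M = 8×12.011 + 11×1.008 + 1×14.007 + 2×15.999 = 153.18 g/mol.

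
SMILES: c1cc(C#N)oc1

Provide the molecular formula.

Heavy atoms from the SMILES: 5 C, 1 N, 1 O.
Implicit hydrogens by atom environment:
  3 × C (aromatic): 1 H each → 3
  1 × C (aromatic): no H
  1 × C: no H
  1 × N: no H
  1 × O (aromatic): no H
  Total hydrogens = 3.
Molecular formula: C5H3NO

C5H3NO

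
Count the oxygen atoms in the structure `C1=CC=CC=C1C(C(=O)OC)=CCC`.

2

The symbol for oxygen appears 2 times in the SMILES.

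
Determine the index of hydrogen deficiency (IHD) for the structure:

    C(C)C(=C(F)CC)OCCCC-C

1

Molecular formula from the SMILES: C11H21FO.
DoU = (2C + 2 + N − H − X)/2 = (2·11 + 2 + 0 − 21 − 1)/2 = 2/2 = 1.
(Structurally: 0 ring(s) + 1 π bond(s) = 1.)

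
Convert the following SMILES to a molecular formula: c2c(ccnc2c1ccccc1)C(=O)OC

C13H11NO2

Heavy atoms from the SMILES: 13 C, 1 N, 2 O.
Implicit hydrogens by atom environment:
  8 × C (aromatic): 1 H each → 8
  3 × C (aromatic): no H
  2 × O: no H
  1 × C: 3 H
  1 × C: no H
  1 × N (aromatic): no H
  Total hydrogens = 11.
Molecular formula: C13H11NO2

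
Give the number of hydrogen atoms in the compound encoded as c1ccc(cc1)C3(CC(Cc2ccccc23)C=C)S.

Hydrogens are implicit in SMILES; fill each atom to its normal valence:
  9 × C (aromatic): 1 H each → 9
  3 × C: 2 H each → 6
  3 × C (aromatic): no H
  2 × C: 1 H each → 2
  1 × C: no H
  1 × S: 1 H
  Total hydrogens = 18.

18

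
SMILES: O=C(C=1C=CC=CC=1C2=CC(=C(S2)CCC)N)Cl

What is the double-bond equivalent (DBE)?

8

Molecular formula from the SMILES: C14H14ClNOS.
DoU = (2C + 2 + N − H − X)/2 = (2·14 + 2 + 1 − 14 − 1)/2 = 16/2 = 8.
(Structurally: 2 ring(s) + 6 π bond(s) = 8.)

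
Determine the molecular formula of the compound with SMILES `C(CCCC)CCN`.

Heavy atoms from the SMILES: 7 C, 1 N.
Implicit hydrogens by atom environment:
  6 × C: 2 H each → 12
  1 × C: 3 H
  1 × N: 2 H
  Total hydrogens = 17.
Molecular formula: C7H17N

C7H17N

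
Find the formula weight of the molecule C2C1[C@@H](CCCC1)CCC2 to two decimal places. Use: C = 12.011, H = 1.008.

Molecular formula: C10H18.
M = 10×12.011 + 18×1.008 = 138.25 g/mol.

138.25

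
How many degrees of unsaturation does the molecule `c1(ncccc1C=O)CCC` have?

5

Molecular formula from the SMILES: C9H11NO.
DoU = (2C + 2 + N − H − X)/2 = (2·9 + 2 + 1 − 11 − 0)/2 = 10/2 = 5.
(Structurally: 1 ring(s) + 4 π bond(s) = 5.)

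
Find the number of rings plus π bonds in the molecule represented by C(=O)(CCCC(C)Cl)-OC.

Molecular formula from the SMILES: C7H13ClO2.
DoU = (2C + 2 + N − H − X)/2 = (2·7 + 2 + 0 − 13 − 1)/2 = 2/2 = 1.
(Structurally: 0 ring(s) + 1 π bond(s) = 1.)

1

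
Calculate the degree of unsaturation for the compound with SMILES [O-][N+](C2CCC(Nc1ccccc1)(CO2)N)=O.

6

Molecular formula from the SMILES: C11H15N3O3.
DoU = (2C + 2 + N − H − X)/2 = (2·11 + 2 + 3 − 15 − 0)/2 = 12/2 = 6.
(Structurally: 2 ring(s) + 4 π bond(s) = 6.)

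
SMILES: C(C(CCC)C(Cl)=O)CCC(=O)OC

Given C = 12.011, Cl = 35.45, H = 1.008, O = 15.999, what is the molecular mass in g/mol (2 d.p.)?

220.69

Molecular formula: C10H17ClO3.
M = 10×12.011 + 1×35.45 + 17×1.008 + 3×15.999 = 220.69 g/mol.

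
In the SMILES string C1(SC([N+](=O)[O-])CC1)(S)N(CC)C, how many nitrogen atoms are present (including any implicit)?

The symbol for nitrogen appears 2 times in the SMILES.

2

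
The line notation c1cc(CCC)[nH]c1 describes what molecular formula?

Heavy atoms from the SMILES: 7 C, 1 N.
Implicit hydrogens by atom environment:
  3 × C (aromatic): 1 H each → 3
  2 × C: 2 H each → 4
  1 × C: 3 H
  1 × C (aromatic): no H
  1 × N (aromatic): 1 H
  Total hydrogens = 11.
Molecular formula: C7H11N

C7H11N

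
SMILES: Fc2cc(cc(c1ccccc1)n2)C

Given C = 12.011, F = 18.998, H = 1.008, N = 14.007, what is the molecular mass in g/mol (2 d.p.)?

187.22

Molecular formula: C12H10FN.
M = 12×12.011 + 1×18.998 + 10×1.008 + 1×14.007 = 187.22 g/mol.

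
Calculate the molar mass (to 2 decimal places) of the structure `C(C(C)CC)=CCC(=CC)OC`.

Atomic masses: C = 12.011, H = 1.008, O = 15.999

Molecular formula: C11H20O.
M = 11×12.011 + 20×1.008 + 1×15.999 = 168.28 g/mol.

168.28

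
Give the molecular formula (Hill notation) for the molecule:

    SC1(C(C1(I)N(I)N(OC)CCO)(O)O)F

Heavy atoms from the SMILES: 6 C, 1 F, 2 I, 2 N, 4 O, 1 S.
Implicit hydrogens by atom environment:
  3 × C: no H
  3 × O: 1 H each → 3
  2 × C: 2 H each → 4
  2 × I: no H
  2 × N: no H
  1 × C: 3 H
  1 × F: no H
  1 × O: no H
  1 × S: 1 H
  Total hydrogens = 11.
Molecular formula: C6H11FI2N2O4S

C6H11FI2N2O4S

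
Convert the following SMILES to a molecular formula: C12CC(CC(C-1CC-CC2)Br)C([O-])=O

Heavy atoms from the SMILES: 1 Br, 11 C, 2 O.
Implicit hydrogens by atom environment:
  6 × C: 2 H each → 12
  4 × C: 1 H each → 4
  1 × Br: no H
  1 × C: no H
  1 × O: no H
  1 × O (charge -1): no H
  Total hydrogens = 16.
Net charge -1.
Molecular formula: C11H16BrO2-

C11H16BrO2-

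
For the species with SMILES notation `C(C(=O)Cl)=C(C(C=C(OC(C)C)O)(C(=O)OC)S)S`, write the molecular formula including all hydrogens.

C11H15ClO5S2

Heavy atoms from the SMILES: 11 C, 1 Cl, 5 O, 2 S.
Implicit hydrogens by atom environment:
  5 × C: no H
  4 × O: no H
  3 × C: 3 H each → 9
  3 × C: 1 H each → 3
  2 × S: 1 H each → 2
  1 × Cl: no H
  1 × O: 1 H
  Total hydrogens = 15.
Molecular formula: C11H15ClO5S2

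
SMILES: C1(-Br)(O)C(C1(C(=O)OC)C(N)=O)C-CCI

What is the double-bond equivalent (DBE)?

Molecular formula from the SMILES: C9H13BrINO4.
DoU = (2C + 2 + N − H − X)/2 = (2·9 + 2 + 1 − 13 − 2)/2 = 6/2 = 3.
(Structurally: 1 ring(s) + 2 π bond(s) = 3.)

3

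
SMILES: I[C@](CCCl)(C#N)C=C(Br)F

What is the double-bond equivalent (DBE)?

Molecular formula from the SMILES: C6H5BrClFIN.
DoU = (2C + 2 + N − H − X)/2 = (2·6 + 2 + 1 − 5 − 4)/2 = 6/2 = 3.
(Structurally: 0 ring(s) + 3 π bond(s) = 3.)

3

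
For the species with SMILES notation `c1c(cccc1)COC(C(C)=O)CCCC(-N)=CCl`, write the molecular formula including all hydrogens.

Heavy atoms from the SMILES: 15 C, 1 Cl, 1 N, 2 O.
Implicit hydrogens by atom environment:
  5 × C (aromatic): 1 H each → 5
  4 × C: 2 H each → 8
  2 × C: 1 H each → 2
  2 × C: no H
  2 × O: no H
  1 × C: 3 H
  1 × C (aromatic): no H
  1 × Cl: no H
  1 × N: 2 H
  Total hydrogens = 20.
Molecular formula: C15H20ClNO2

C15H20ClNO2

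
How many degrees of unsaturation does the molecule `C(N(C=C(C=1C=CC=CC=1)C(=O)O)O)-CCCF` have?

6

Molecular formula from the SMILES: C13H16FNO3.
DoU = (2C + 2 + N − H − X)/2 = (2·13 + 2 + 1 − 16 − 1)/2 = 12/2 = 6.
(Structurally: 1 ring(s) + 5 π bond(s) = 6.)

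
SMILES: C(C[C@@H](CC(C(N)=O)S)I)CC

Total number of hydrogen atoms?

16

Hydrogens are implicit in SMILES; fill each atom to its normal valence:
  4 × C: 2 H each → 8
  2 × C: 1 H each → 2
  1 × C: 3 H
  1 × C: no H
  1 × I: no H
  1 × N: 2 H
  1 × O: no H
  1 × S: 1 H
  Total hydrogens = 16.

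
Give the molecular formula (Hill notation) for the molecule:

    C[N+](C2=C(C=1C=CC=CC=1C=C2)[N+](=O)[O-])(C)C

C13H15N2O2+

Heavy atoms from the SMILES: 13 C, 2 N, 2 O.
Implicit hydrogens by atom environment:
  6 × C (aromatic): 1 H each → 6
  4 × C (aromatic): no H
  3 × C: 3 H each → 9
  2 × N (charge +1): no H
  1 × O: no H
  1 × O (charge -1): no H
  Total hydrogens = 15.
Net charge +1.
Molecular formula: C13H15N2O2+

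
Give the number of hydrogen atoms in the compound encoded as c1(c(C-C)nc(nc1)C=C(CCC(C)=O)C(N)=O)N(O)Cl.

Hydrogens are implicit in SMILES; fill each atom to its normal valence:
  3 × C: 2 H each → 6
  3 × C (aromatic): no H
  3 × C: no H
  2 × C: 3 H each → 6
  2 × N (aromatic): no H
  2 × O: no H
  1 × C (aromatic): 1 H
  1 × C: 1 H
  1 × Cl: no H
  1 × N: 2 H
  1 × N: no H
  1 × O: 1 H
  Total hydrogens = 17.

17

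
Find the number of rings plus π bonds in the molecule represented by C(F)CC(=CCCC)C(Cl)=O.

Molecular formula from the SMILES: C8H12ClFO.
DoU = (2C + 2 + N − H − X)/2 = (2·8 + 2 + 0 − 12 − 2)/2 = 4/2 = 2.
(Structurally: 0 ring(s) + 2 π bond(s) = 2.)

2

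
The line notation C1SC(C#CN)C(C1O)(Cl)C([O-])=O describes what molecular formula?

C7H7ClNO3S-

Heavy atoms from the SMILES: 7 C, 1 Cl, 1 N, 3 O, 1 S.
Implicit hydrogens by atom environment:
  4 × C: no H
  2 × C: 1 H each → 2
  1 × C: 2 H
  1 × Cl: no H
  1 × N: 2 H
  1 × O: 1 H
  1 × O: no H
  1 × O (charge -1): no H
  1 × S: no H
  Total hydrogens = 7.
Net charge -1.
Molecular formula: C7H7ClNO3S-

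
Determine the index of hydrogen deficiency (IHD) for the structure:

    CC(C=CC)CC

1

Molecular formula from the SMILES: C7H14.
DoU = (2C + 2 + N − H − X)/2 = (2·7 + 2 + 0 − 14 − 0)/2 = 2/2 = 1.
(Structurally: 0 ring(s) + 1 π bond(s) = 1.)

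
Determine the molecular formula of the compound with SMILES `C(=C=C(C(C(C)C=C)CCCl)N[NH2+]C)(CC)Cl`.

C13H23Cl2N2+

Heavy atoms from the SMILES: 13 C, 2 Cl, 2 N.
Implicit hydrogens by atom environment:
  4 × C: 2 H each → 8
  3 × C: 3 H each → 9
  3 × C: 1 H each → 3
  3 × C: no H
  2 × Cl: no H
  1 × N (charge +1): 2 H
  1 × N: 1 H
  Total hydrogens = 23.
Net charge +1.
Molecular formula: C13H23Cl2N2+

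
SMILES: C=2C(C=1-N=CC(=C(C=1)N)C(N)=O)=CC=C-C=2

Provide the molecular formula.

Heavy atoms from the SMILES: 12 C, 3 N, 1 O.
Implicit hydrogens by atom environment:
  7 × C (aromatic): 1 H each → 7
  4 × C (aromatic): no H
  2 × N: 2 H each → 4
  1 × C: no H
  1 × N (aromatic): no H
  1 × O: no H
  Total hydrogens = 11.
Molecular formula: C12H11N3O

C12H11N3O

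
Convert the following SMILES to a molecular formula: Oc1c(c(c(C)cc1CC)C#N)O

Heavy atoms from the SMILES: 10 C, 1 N, 2 O.
Implicit hydrogens by atom environment:
  5 × C (aromatic): no H
  2 × C: 3 H each → 6
  2 × O: 1 H each → 2
  1 × C: 2 H
  1 × C (aromatic): 1 H
  1 × C: no H
  1 × N: no H
  Total hydrogens = 11.
Molecular formula: C10H11NO2

C10H11NO2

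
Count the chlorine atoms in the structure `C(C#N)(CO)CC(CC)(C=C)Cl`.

1

The symbol for chlorine appears 1 time in the SMILES.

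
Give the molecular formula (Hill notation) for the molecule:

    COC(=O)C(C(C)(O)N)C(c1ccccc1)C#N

C13H16N2O3

Heavy atoms from the SMILES: 13 C, 2 N, 3 O.
Implicit hydrogens by atom environment:
  5 × C (aromatic): 1 H each → 5
  3 × C: no H
  2 × C: 3 H each → 6
  2 × C: 1 H each → 2
  2 × O: no H
  1 × C (aromatic): no H
  1 × N: 2 H
  1 × N: no H
  1 × O: 1 H
  Total hydrogens = 16.
Molecular formula: C13H16N2O3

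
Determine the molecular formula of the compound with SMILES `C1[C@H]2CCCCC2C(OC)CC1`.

C11H20O

Heavy atoms from the SMILES: 11 C, 1 O.
Implicit hydrogens by atom environment:
  7 × C: 2 H each → 14
  3 × C: 1 H each → 3
  1 × C: 3 H
  1 × O: no H
  Total hydrogens = 20.
Molecular formula: C11H20O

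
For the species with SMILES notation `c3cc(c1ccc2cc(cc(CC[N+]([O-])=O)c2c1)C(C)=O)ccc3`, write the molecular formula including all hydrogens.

Heavy atoms from the SMILES: 20 C, 1 N, 3 O.
Implicit hydrogens by atom environment:
  10 × C (aromatic): 1 H each → 10
  6 × C (aromatic): no H
  2 × C: 2 H each → 4
  2 × O: no H
  1 × C: 3 H
  1 × C: no H
  1 × N (charge +1): no H
  1 × O (charge -1): no H
  Total hydrogens = 17.
Molecular formula: C20H17NO3

C20H17NO3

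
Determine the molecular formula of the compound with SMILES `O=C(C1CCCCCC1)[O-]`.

Heavy atoms from the SMILES: 8 C, 2 O.
Implicit hydrogens by atom environment:
  6 × C: 2 H each → 12
  1 × C: 1 H
  1 × C: no H
  1 × O: no H
  1 × O (charge -1): no H
  Total hydrogens = 13.
Net charge -1.
Molecular formula: C8H13O2-

C8H13O2-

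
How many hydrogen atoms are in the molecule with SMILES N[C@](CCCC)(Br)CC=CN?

17

Hydrogens are implicit in SMILES; fill each atom to its normal valence:
  4 × C: 2 H each → 8
  2 × C: 1 H each → 2
  2 × N: 2 H each → 4
  1 × Br: no H
  1 × C: 3 H
  1 × C: no H
  Total hydrogens = 17.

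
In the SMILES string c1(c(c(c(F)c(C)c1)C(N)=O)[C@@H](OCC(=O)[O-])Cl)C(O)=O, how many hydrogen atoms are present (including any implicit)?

Hydrogens are implicit in SMILES; fill each atom to its normal valence:
  5 × C (aromatic): no H
  4 × O: no H
  3 × C: no H
  1 × C: 3 H
  1 × C: 2 H
  1 × C (aromatic): 1 H
  1 × C: 1 H
  1 × Cl: no H
  1 × F: no H
  1 × N: 2 H
  1 × O: 1 H
  1 × O (charge -1): no H
  Total hydrogens = 10.

10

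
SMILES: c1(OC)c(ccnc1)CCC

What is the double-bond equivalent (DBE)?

Molecular formula from the SMILES: C9H13NO.
DoU = (2C + 2 + N − H − X)/2 = (2·9 + 2 + 1 − 13 − 0)/2 = 8/2 = 4.
(Structurally: 1 ring(s) + 3 π bond(s) = 4.)

4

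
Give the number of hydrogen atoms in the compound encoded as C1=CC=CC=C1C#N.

Hydrogens are implicit in SMILES; fill each atom to its normal valence:
  5 × C (aromatic): 1 H each → 5
  1 × C (aromatic): no H
  1 × C: no H
  1 × N: no H
  Total hydrogens = 5.

5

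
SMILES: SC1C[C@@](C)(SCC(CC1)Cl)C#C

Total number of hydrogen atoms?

15

Hydrogens are implicit in SMILES; fill each atom to its normal valence:
  4 × C: 2 H each → 8
  3 × C: 1 H each → 3
  2 × C: no H
  1 × C: 3 H
  1 × Cl: no H
  1 × S: 1 H
  1 × S: no H
  Total hydrogens = 15.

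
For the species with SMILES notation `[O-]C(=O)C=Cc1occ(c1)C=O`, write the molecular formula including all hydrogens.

C8H5O4-

Heavy atoms from the SMILES: 8 C, 4 O.
Implicit hydrogens by atom environment:
  3 × C: 1 H each → 3
  2 × C (aromatic): 1 H each → 2
  2 × C (aromatic): no H
  2 × O: no H
  1 × C: no H
  1 × O (aromatic): no H
  1 × O (charge -1): no H
  Total hydrogens = 5.
Net charge -1.
Molecular formula: C8H5O4-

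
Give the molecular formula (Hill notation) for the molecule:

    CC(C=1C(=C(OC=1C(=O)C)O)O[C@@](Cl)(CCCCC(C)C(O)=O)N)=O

C16H22ClNO7

Heavy atoms from the SMILES: 16 C, 1 Cl, 1 N, 7 O.
Implicit hydrogens by atom environment:
  4 × C: 2 H each → 8
  4 × C (aromatic): no H
  4 × C: no H
  4 × O: no H
  3 × C: 3 H each → 9
  2 × O: 1 H each → 2
  1 × C: 1 H
  1 × Cl: no H
  1 × N: 2 H
  1 × O (aromatic): no H
  Total hydrogens = 22.
Molecular formula: C16H22ClNO7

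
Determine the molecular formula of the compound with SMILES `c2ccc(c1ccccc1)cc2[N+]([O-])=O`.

Heavy atoms from the SMILES: 12 C, 1 N, 2 O.
Implicit hydrogens by atom environment:
  9 × C (aromatic): 1 H each → 9
  3 × C (aromatic): no H
  1 × N (charge +1): no H
  1 × O: no H
  1 × O (charge -1): no H
  Total hydrogens = 9.
Molecular formula: C12H9NO2

C12H9NO2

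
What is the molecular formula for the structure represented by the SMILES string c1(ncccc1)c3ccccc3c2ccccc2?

C17H13N

Heavy atoms from the SMILES: 17 C, 1 N.
Implicit hydrogens by atom environment:
  13 × C (aromatic): 1 H each → 13
  4 × C (aromatic): no H
  1 × N (aromatic): no H
  Total hydrogens = 13.
Molecular formula: C17H13N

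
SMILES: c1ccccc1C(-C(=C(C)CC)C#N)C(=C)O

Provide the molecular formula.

C15H17NO

Heavy atoms from the SMILES: 15 C, 1 N, 1 O.
Implicit hydrogens by atom environment:
  5 × C (aromatic): 1 H each → 5
  4 × C: no H
  2 × C: 3 H each → 6
  2 × C: 2 H each → 4
  1 × C: 1 H
  1 × C (aromatic): no H
  1 × N: no H
  1 × O: 1 H
  Total hydrogens = 17.
Molecular formula: C15H17NO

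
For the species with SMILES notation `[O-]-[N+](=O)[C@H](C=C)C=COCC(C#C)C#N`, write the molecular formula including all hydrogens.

C10H10N2O3

Heavy atoms from the SMILES: 10 C, 2 N, 3 O.
Implicit hydrogens by atom environment:
  6 × C: 1 H each → 6
  2 × C: 2 H each → 4
  2 × C: no H
  2 × O: no H
  1 × N (charge +1): no H
  1 × N: no H
  1 × O (charge -1): no H
  Total hydrogens = 10.
Molecular formula: C10H10N2O3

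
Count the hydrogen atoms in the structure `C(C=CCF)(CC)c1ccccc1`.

Hydrogens are implicit in SMILES; fill each atom to its normal valence:
  5 × C (aromatic): 1 H each → 5
  3 × C: 1 H each → 3
  2 × C: 2 H each → 4
  1 × C: 3 H
  1 × C (aromatic): no H
  1 × F: no H
  Total hydrogens = 15.

15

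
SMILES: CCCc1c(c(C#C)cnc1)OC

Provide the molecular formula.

C11H13NO

Heavy atoms from the SMILES: 11 C, 1 N, 1 O.
Implicit hydrogens by atom environment:
  3 × C (aromatic): no H
  2 × C: 3 H each → 6
  2 × C: 2 H each → 4
  2 × C (aromatic): 1 H each → 2
  1 × C: 1 H
  1 × C: no H
  1 × N (aromatic): no H
  1 × O: no H
  Total hydrogens = 13.
Molecular formula: C11H13NO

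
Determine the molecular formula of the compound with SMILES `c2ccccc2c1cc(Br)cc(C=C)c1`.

C14H11Br

Heavy atoms from the SMILES: 1 Br, 14 C.
Implicit hydrogens by atom environment:
  8 × C (aromatic): 1 H each → 8
  4 × C (aromatic): no H
  1 × Br: no H
  1 × C: 2 H
  1 × C: 1 H
  Total hydrogens = 11.
Molecular formula: C14H11Br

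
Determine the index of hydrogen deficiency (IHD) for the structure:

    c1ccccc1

Molecular formula from the SMILES: C6H6.
DoU = (2C + 2 + N − H − X)/2 = (2·6 + 2 + 0 − 6 − 0)/2 = 8/2 = 4.
(Structurally: 1 ring(s) + 3 π bond(s) = 4.)

4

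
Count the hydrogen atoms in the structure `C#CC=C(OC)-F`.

Hydrogens are implicit in SMILES; fill each atom to its normal valence:
  2 × C: 1 H each → 2
  2 × C: no H
  1 × C: 3 H
  1 × F: no H
  1 × O: no H
  Total hydrogens = 5.

5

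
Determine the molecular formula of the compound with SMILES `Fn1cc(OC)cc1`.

C5H6FNO

Heavy atoms from the SMILES: 5 C, 1 F, 1 N, 1 O.
Implicit hydrogens by atom environment:
  3 × C (aromatic): 1 H each → 3
  1 × C: 3 H
  1 × C (aromatic): no H
  1 × F: no H
  1 × N (aromatic): no H
  1 × O: no H
  Total hydrogens = 6.
Molecular formula: C5H6FNO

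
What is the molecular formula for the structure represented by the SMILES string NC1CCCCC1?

C6H13N

Heavy atoms from the SMILES: 6 C, 1 N.
Implicit hydrogens by atom environment:
  5 × C: 2 H each → 10
  1 × C: 1 H
  1 × N: 2 H
  Total hydrogens = 13.
Molecular formula: C6H13N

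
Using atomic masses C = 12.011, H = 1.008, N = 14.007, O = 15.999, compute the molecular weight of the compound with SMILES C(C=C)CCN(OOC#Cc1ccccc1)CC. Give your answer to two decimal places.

245.32

Molecular formula: C15H19NO2.
M = 15×12.011 + 19×1.008 + 1×14.007 + 2×15.999 = 245.32 g/mol.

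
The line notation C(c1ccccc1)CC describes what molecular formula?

Heavy atoms from the SMILES: 9 C.
Implicit hydrogens by atom environment:
  5 × C (aromatic): 1 H each → 5
  2 × C: 2 H each → 4
  1 × C: 3 H
  1 × C (aromatic): no H
  Total hydrogens = 12.
Molecular formula: C9H12

C9H12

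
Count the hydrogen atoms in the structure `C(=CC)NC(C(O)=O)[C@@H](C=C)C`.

15

Hydrogens are implicit in SMILES; fill each atom to its normal valence:
  5 × C: 1 H each → 5
  2 × C: 3 H each → 6
  1 × C: 2 H
  1 × C: no H
  1 × N: 1 H
  1 × O: 1 H
  1 × O: no H
  Total hydrogens = 15.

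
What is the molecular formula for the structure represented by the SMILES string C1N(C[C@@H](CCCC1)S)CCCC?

C11H23NS

Heavy atoms from the SMILES: 11 C, 1 N, 1 S.
Implicit hydrogens by atom environment:
  9 × C: 2 H each → 18
  1 × C: 3 H
  1 × C: 1 H
  1 × N: no H
  1 × S: 1 H
  Total hydrogens = 23.
Molecular formula: C11H23NS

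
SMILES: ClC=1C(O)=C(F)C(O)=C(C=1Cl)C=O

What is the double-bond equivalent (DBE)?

5

Molecular formula from the SMILES: C7H3Cl2FO3.
DoU = (2C + 2 + N − H − X)/2 = (2·7 + 2 + 0 − 3 − 3)/2 = 10/2 = 5.
(Structurally: 1 ring(s) + 4 π bond(s) = 5.)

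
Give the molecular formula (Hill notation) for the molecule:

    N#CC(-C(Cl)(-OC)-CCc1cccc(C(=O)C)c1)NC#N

C15H16ClN3O2

Heavy atoms from the SMILES: 15 C, 1 Cl, 3 N, 2 O.
Implicit hydrogens by atom environment:
  4 × C (aromatic): 1 H each → 4
  4 × C: no H
  2 × C: 3 H each → 6
  2 × C: 2 H each → 4
  2 × C (aromatic): no H
  2 × N: no H
  2 × O: no H
  1 × C: 1 H
  1 × Cl: no H
  1 × N: 1 H
  Total hydrogens = 16.
Molecular formula: C15H16ClN3O2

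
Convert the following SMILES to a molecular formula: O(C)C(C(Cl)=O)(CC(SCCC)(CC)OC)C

C12H23ClO3S

Heavy atoms from the SMILES: 12 C, 1 Cl, 3 O, 1 S.
Implicit hydrogens by atom environment:
  5 × C: 3 H each → 15
  4 × C: 2 H each → 8
  3 × C: no H
  3 × O: no H
  1 × Cl: no H
  1 × S: no H
  Total hydrogens = 23.
Molecular formula: C12H23ClO3S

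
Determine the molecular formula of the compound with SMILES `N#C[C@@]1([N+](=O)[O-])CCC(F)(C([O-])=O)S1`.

C6H4FN2O4S-

Heavy atoms from the SMILES: 6 C, 1 F, 2 N, 4 O, 1 S.
Implicit hydrogens by atom environment:
  4 × C: no H
  2 × C: 2 H each → 4
  2 × O: no H
  2 × O (charge -1): no H
  1 × F: no H
  1 × N: no H
  1 × N (charge +1): no H
  1 × S: no H
  Total hydrogens = 4.
Net charge -1.
Molecular formula: C6H4FN2O4S-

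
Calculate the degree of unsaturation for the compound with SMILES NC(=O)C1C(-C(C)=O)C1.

3

Molecular formula from the SMILES: C6H9NO2.
DoU = (2C + 2 + N − H − X)/2 = (2·6 + 2 + 1 − 9 − 0)/2 = 6/2 = 3.
(Structurally: 1 ring(s) + 2 π bond(s) = 3.)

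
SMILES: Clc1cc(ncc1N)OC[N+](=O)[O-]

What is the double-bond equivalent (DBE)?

5

Molecular formula from the SMILES: C6H6ClN3O3.
DoU = (2C + 2 + N − H − X)/2 = (2·6 + 2 + 3 − 6 − 1)/2 = 10/2 = 5.
(Structurally: 1 ring(s) + 4 π bond(s) = 5.)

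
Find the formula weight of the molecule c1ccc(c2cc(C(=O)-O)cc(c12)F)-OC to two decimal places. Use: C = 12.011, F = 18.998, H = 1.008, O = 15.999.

220.20

Molecular formula: C12H9FO3.
M = 12×12.011 + 1×18.998 + 9×1.008 + 3×15.999 = 220.20 g/mol.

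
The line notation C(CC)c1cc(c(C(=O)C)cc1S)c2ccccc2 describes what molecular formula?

Heavy atoms from the SMILES: 17 C, 1 O, 1 S.
Implicit hydrogens by atom environment:
  7 × C (aromatic): 1 H each → 7
  5 × C (aromatic): no H
  2 × C: 3 H each → 6
  2 × C: 2 H each → 4
  1 × C: no H
  1 × O: no H
  1 × S: 1 H
  Total hydrogens = 18.
Molecular formula: C17H18OS

C17H18OS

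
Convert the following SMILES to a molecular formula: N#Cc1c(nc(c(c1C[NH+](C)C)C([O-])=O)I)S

C10H10IN3O2S

Heavy atoms from the SMILES: 10 C, 1 I, 3 N, 2 O, 1 S.
Implicit hydrogens by atom environment:
  5 × C (aromatic): no H
  2 × C: 3 H each → 6
  2 × C: no H
  1 × C: 2 H
  1 × I: no H
  1 × N (charge +1): 1 H
  1 × N (aromatic): no H
  1 × N: no H
  1 × O: no H
  1 × O (charge -1): no H
  1 × S: 1 H
  Total hydrogens = 10.
Molecular formula: C10H10IN3O2S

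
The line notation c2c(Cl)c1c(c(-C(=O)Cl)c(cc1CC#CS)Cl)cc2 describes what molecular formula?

C14H7Cl3OS

Heavy atoms from the SMILES: 14 C, 3 Cl, 1 O, 1 S.
Implicit hydrogens by atom environment:
  6 × C (aromatic): no H
  4 × C (aromatic): 1 H each → 4
  3 × C: no H
  3 × Cl: no H
  1 × C: 2 H
  1 × O: no H
  1 × S: 1 H
  Total hydrogens = 7.
Molecular formula: C14H7Cl3OS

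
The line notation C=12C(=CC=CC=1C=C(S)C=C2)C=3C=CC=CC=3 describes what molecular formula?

Heavy atoms from the SMILES: 16 C, 1 S.
Implicit hydrogens by atom environment:
  11 × C (aromatic): 1 H each → 11
  5 × C (aromatic): no H
  1 × S: 1 H
  Total hydrogens = 12.
Molecular formula: C16H12S

C16H12S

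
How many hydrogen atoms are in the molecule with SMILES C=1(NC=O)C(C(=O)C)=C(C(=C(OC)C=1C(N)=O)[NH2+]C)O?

Hydrogens are implicit in SMILES; fill each atom to its normal valence:
  6 × C (aromatic): no H
  4 × O: no H
  3 × C: 3 H each → 9
  2 × C: no H
  1 × C: 1 H
  1 × N (charge +1): 2 H
  1 × N: 2 H
  1 × N: 1 H
  1 × O: 1 H
  Total hydrogens = 16.

16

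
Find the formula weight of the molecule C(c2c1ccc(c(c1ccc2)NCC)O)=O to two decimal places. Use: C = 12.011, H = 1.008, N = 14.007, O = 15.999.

Molecular formula: C13H13NO2.
M = 13×12.011 + 13×1.008 + 1×14.007 + 2×15.999 = 215.25 g/mol.

215.25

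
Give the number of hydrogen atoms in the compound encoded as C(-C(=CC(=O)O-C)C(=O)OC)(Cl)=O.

Hydrogens are implicit in SMILES; fill each atom to its normal valence:
  5 × O: no H
  4 × C: no H
  2 × C: 3 H each → 6
  1 × C: 1 H
  1 × Cl: no H
  Total hydrogens = 7.

7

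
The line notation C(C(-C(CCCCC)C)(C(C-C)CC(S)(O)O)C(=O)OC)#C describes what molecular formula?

C17H30O4S

Heavy atoms from the SMILES: 17 C, 4 O, 1 S.
Implicit hydrogens by atom environment:
  6 × C: 2 H each → 12
  4 × C: 3 H each → 12
  4 × C: no H
  3 × C: 1 H each → 3
  2 × O: 1 H each → 2
  2 × O: no H
  1 × S: 1 H
  Total hydrogens = 30.
Molecular formula: C17H30O4S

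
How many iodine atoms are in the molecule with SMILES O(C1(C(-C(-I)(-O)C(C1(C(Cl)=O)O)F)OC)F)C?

The symbol for iodine appears 1 time in the SMILES.

1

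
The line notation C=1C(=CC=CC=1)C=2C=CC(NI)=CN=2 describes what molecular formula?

C11H9IN2

Heavy atoms from the SMILES: 11 C, 1 I, 2 N.
Implicit hydrogens by atom environment:
  8 × C (aromatic): 1 H each → 8
  3 × C (aromatic): no H
  1 × I: no H
  1 × N: 1 H
  1 × N (aromatic): no H
  Total hydrogens = 9.
Molecular formula: C11H9IN2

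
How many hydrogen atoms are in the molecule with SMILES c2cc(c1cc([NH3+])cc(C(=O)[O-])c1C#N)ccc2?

10

Hydrogens are implicit in SMILES; fill each atom to its normal valence:
  7 × C (aromatic): 1 H each → 7
  5 × C (aromatic): no H
  2 × C: no H
  1 × N (charge +1): 3 H
  1 × N: no H
  1 × O: no H
  1 × O (charge -1): no H
  Total hydrogens = 10.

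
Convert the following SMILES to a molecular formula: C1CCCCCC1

Heavy atoms from the SMILES: 7 C.
Implicit hydrogens by atom environment:
  7 × C: 2 H each → 14
  Total hydrogens = 14.
Molecular formula: C7H14

C7H14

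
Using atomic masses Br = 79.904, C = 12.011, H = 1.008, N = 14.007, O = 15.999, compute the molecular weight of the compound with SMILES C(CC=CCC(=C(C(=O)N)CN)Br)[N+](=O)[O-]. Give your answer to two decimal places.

Molecular formula: C9H14BrN3O3.
M = 1×79.904 + 9×12.011 + 14×1.008 + 3×14.007 + 3×15.999 = 292.13 g/mol.

292.13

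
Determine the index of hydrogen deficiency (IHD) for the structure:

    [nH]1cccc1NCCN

Molecular formula from the SMILES: C6H11N3.
DoU = (2C + 2 + N − H − X)/2 = (2·6 + 2 + 3 − 11 − 0)/2 = 6/2 = 3.
(Structurally: 1 ring(s) + 2 π bond(s) = 3.)

3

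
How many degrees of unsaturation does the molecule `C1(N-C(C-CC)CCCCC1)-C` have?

1

Molecular formula from the SMILES: C11H23N.
DoU = (2C + 2 + N − H − X)/2 = (2·11 + 2 + 1 − 23 − 0)/2 = 2/2 = 1.
(Structurally: 1 ring(s) + 0 π bond(s) = 1.)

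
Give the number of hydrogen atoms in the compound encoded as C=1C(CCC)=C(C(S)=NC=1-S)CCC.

Hydrogens are implicit in SMILES; fill each atom to its normal valence:
  4 × C: 2 H each → 8
  4 × C (aromatic): no H
  2 × C: 3 H each → 6
  2 × S: 1 H each → 2
  1 × C (aromatic): 1 H
  1 × N (aromatic): no H
  Total hydrogens = 17.

17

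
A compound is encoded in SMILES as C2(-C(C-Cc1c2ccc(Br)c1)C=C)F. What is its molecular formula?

Heavy atoms from the SMILES: 1 Br, 12 C, 1 F.
Implicit hydrogens by atom environment:
  3 × C: 2 H each → 6
  3 × C (aromatic): 1 H each → 3
  3 × C: 1 H each → 3
  3 × C (aromatic): no H
  1 × Br: no H
  1 × F: no H
  Total hydrogens = 12.
Molecular formula: C12H12BrF

C12H12BrF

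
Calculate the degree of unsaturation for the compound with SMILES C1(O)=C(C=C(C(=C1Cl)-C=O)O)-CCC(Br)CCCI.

Molecular formula from the SMILES: C13H15BrClIO3.
DoU = (2C + 2 + N − H − X)/2 = (2·13 + 2 + 0 − 15 − 3)/2 = 10/2 = 5.
(Structurally: 1 ring(s) + 4 π bond(s) = 5.)

5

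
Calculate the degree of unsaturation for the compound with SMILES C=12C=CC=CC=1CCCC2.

5

Molecular formula from the SMILES: C10H12.
DoU = (2C + 2 + N − H − X)/2 = (2·10 + 2 + 0 − 12 − 0)/2 = 10/2 = 5.
(Structurally: 2 ring(s) + 3 π bond(s) = 5.)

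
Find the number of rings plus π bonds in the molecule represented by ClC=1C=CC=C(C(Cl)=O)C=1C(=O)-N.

Molecular formula from the SMILES: C8H5Cl2NO2.
DoU = (2C + 2 + N − H − X)/2 = (2·8 + 2 + 1 − 5 − 2)/2 = 12/2 = 6.
(Structurally: 1 ring(s) + 5 π bond(s) = 6.)

6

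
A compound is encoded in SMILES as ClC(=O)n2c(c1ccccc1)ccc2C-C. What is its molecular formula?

C13H12ClNO

Heavy atoms from the SMILES: 13 C, 1 Cl, 1 N, 1 O.
Implicit hydrogens by atom environment:
  7 × C (aromatic): 1 H each → 7
  3 × C (aromatic): no H
  1 × C: 3 H
  1 × C: 2 H
  1 × C: no H
  1 × Cl: no H
  1 × N (aromatic): no H
  1 × O: no H
  Total hydrogens = 12.
Molecular formula: C13H12ClNO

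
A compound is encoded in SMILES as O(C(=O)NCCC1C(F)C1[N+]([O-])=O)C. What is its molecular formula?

C7H11FN2O4

Heavy atoms from the SMILES: 7 C, 1 F, 2 N, 4 O.
Implicit hydrogens by atom environment:
  3 × C: 1 H each → 3
  3 × O: no H
  2 × C: 2 H each → 4
  1 × C: 3 H
  1 × C: no H
  1 × F: no H
  1 × N: 1 H
  1 × N (charge +1): no H
  1 × O (charge -1): no H
  Total hydrogens = 11.
Molecular formula: C7H11FN2O4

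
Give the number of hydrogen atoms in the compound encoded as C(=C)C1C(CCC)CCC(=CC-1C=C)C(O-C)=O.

24

Hydrogens are implicit in SMILES; fill each atom to its normal valence:
  6 × C: 2 H each → 12
  6 × C: 1 H each → 6
  2 × C: 3 H each → 6
  2 × C: no H
  2 × O: no H
  Total hydrogens = 24.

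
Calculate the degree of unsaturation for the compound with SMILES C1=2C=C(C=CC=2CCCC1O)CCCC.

Molecular formula from the SMILES: C14H20O.
DoU = (2C + 2 + N − H − X)/2 = (2·14 + 2 + 0 − 20 − 0)/2 = 10/2 = 5.
(Structurally: 2 ring(s) + 3 π bond(s) = 5.)

5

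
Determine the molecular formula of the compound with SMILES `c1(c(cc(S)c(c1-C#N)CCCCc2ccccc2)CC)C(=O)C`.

C21H23NOS

Heavy atoms from the SMILES: 21 C, 1 N, 1 O, 1 S.
Implicit hydrogens by atom environment:
  6 × C (aromatic): 1 H each → 6
  6 × C (aromatic): no H
  5 × C: 2 H each → 10
  2 × C: 3 H each → 6
  2 × C: no H
  1 × N: no H
  1 × O: no H
  1 × S: 1 H
  Total hydrogens = 23.
Molecular formula: C21H23NOS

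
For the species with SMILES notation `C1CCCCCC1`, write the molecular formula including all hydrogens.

Heavy atoms from the SMILES: 7 C.
Implicit hydrogens by atom environment:
  7 × C: 2 H each → 14
  Total hydrogens = 14.
Molecular formula: C7H14

C7H14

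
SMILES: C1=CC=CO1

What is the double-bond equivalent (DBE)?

3

Molecular formula from the SMILES: C4H4O.
DoU = (2C + 2 + N − H − X)/2 = (2·4 + 2 + 0 − 4 − 0)/2 = 6/2 = 3.
(Structurally: 1 ring(s) + 2 π bond(s) = 3.)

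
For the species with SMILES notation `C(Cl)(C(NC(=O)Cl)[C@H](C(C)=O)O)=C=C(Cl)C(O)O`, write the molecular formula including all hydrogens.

Heavy atoms from the SMILES: 9 C, 3 Cl, 1 N, 5 O.
Implicit hydrogens by atom environment:
  5 × C: no H
  3 × C: 1 H each → 3
  3 × Cl: no H
  3 × O: 1 H each → 3
  2 × O: no H
  1 × C: 3 H
  1 × N: 1 H
  Total hydrogens = 10.
Molecular formula: C9H10Cl3NO5

C9H10Cl3NO5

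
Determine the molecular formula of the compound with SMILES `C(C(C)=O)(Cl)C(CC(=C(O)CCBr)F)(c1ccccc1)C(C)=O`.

C17H19BrClFO3

Heavy atoms from the SMILES: 1 Br, 17 C, 1 Cl, 1 F, 3 O.
Implicit hydrogens by atom environment:
  5 × C (aromatic): 1 H each → 5
  5 × C: no H
  3 × C: 2 H each → 6
  2 × C: 3 H each → 6
  2 × O: no H
  1 × Br: no H
  1 × C: 1 H
  1 × C (aromatic): no H
  1 × Cl: no H
  1 × F: no H
  1 × O: 1 H
  Total hydrogens = 19.
Molecular formula: C17H19BrClFO3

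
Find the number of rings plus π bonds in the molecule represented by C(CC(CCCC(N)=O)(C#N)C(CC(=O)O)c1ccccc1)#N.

Molecular formula from the SMILES: C17H19N3O3.
DoU = (2C + 2 + N − H − X)/2 = (2·17 + 2 + 3 − 19 − 0)/2 = 20/2 = 10.
(Structurally: 1 ring(s) + 9 π bond(s) = 10.)

10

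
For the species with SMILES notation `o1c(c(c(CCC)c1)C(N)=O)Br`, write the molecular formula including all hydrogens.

C8H10BrNO2

Heavy atoms from the SMILES: 1 Br, 8 C, 1 N, 2 O.
Implicit hydrogens by atom environment:
  3 × C (aromatic): no H
  2 × C: 2 H each → 4
  1 × Br: no H
  1 × C: 3 H
  1 × C (aromatic): 1 H
  1 × C: no H
  1 × N: 2 H
  1 × O (aromatic): no H
  1 × O: no H
  Total hydrogens = 10.
Molecular formula: C8H10BrNO2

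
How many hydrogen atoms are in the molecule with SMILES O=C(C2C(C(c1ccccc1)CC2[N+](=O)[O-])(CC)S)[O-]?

Hydrogens are implicit in SMILES; fill each atom to its normal valence:
  5 × C (aromatic): 1 H each → 5
  3 × C: 1 H each → 3
  2 × C: 2 H each → 4
  2 × C: no H
  2 × O: no H
  2 × O (charge -1): no H
  1 × C: 3 H
  1 × C (aromatic): no H
  1 × N (charge +1): no H
  1 × S: 1 H
  Total hydrogens = 16.

16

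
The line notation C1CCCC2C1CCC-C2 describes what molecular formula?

C10H18

Heavy atoms from the SMILES: 10 C.
Implicit hydrogens by atom environment:
  8 × C: 2 H each → 16
  2 × C: 1 H each → 2
  Total hydrogens = 18.
Molecular formula: C10H18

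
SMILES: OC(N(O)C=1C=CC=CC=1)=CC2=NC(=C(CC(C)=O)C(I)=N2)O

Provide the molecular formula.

Heavy atoms from the SMILES: 15 C, 1 I, 3 N, 4 O.
Implicit hydrogens by atom environment:
  5 × C (aromatic): 1 H each → 5
  5 × C (aromatic): no H
  3 × O: 1 H each → 3
  2 × C: no H
  2 × N (aromatic): no H
  1 × C: 3 H
  1 × C: 2 H
  1 × C: 1 H
  1 × I: no H
  1 × N: no H
  1 × O: no H
  Total hydrogens = 14.
Molecular formula: C15H14IN3O4

C15H14IN3O4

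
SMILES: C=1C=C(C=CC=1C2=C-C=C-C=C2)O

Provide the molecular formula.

C12H10O

Heavy atoms from the SMILES: 12 C, 1 O.
Implicit hydrogens by atom environment:
  9 × C (aromatic): 1 H each → 9
  3 × C (aromatic): no H
  1 × O: 1 H
  Total hydrogens = 10.
Molecular formula: C12H10O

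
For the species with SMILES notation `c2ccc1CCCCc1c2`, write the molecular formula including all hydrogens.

Heavy atoms from the SMILES: 10 C.
Implicit hydrogens by atom environment:
  4 × C: 2 H each → 8
  4 × C (aromatic): 1 H each → 4
  2 × C (aromatic): no H
  Total hydrogens = 12.
Molecular formula: C10H12

C10H12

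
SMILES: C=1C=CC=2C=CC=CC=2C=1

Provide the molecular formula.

C10H8

Heavy atoms from the SMILES: 10 C.
Implicit hydrogens by atom environment:
  8 × C (aromatic): 1 H each → 8
  2 × C (aromatic): no H
  Total hydrogens = 8.
Molecular formula: C10H8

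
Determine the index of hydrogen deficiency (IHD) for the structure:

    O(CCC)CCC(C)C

0

Molecular formula from the SMILES: C8H18O.
DoU = (2C + 2 + N − H − X)/2 = (2·8 + 2 + 0 − 18 − 0)/2 = 0/2 = 0.
(Structurally: 0 ring(s) + 0 π bond(s) = 0.)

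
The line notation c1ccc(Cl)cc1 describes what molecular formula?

Heavy atoms from the SMILES: 6 C, 1 Cl.
Implicit hydrogens by atom environment:
  5 × C (aromatic): 1 H each → 5
  1 × C (aromatic): no H
  1 × Cl: no H
  Total hydrogens = 5.
Molecular formula: C6H5Cl

C6H5Cl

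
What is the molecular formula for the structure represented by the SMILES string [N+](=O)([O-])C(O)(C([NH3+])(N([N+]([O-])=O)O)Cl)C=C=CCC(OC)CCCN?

Heavy atoms from the SMILES: 11 C, 1 Cl, 5 N, 7 O.
Implicit hydrogens by atom environment:
  4 × C: 2 H each → 8
  3 × C: 1 H each → 3
  3 × C: no H
  3 × O: no H
  2 × N (charge +1): no H
  2 × O: 1 H each → 2
  2 × O (charge -1): no H
  1 × C: 3 H
  1 × Cl: no H
  1 × N (charge +1): 3 H
  1 × N: 2 H
  1 × N: no H
  Total hydrogens = 21.
Net charge +1.
Molecular formula: C11H21ClN5O7+

C11H21ClN5O7+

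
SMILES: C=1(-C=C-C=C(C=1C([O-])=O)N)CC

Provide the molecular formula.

C9H10NO2-

Heavy atoms from the SMILES: 9 C, 1 N, 2 O.
Implicit hydrogens by atom environment:
  3 × C (aromatic): 1 H each → 3
  3 × C (aromatic): no H
  1 × C: 3 H
  1 × C: 2 H
  1 × C: no H
  1 × N: 2 H
  1 × O: no H
  1 × O (charge -1): no H
  Total hydrogens = 10.
Net charge -1.
Molecular formula: C9H10NO2-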